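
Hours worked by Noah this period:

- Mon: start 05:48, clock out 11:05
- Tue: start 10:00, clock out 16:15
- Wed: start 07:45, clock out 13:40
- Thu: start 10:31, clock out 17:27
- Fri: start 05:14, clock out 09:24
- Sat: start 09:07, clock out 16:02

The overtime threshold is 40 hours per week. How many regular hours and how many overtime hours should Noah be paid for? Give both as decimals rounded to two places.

Mon: 05:48–11:05 = 5 h 17 min
Tue: 10:00–16:15 = 6 h 15 min
Wed: 07:45–13:40 = 5 h 55 min
Thu: 10:31–17:27 = 6 h 56 min
Fri: 05:14–09:24 = 4 h 10 min
Sat: 09:07–16:02 = 6 h 55 min
Total worked: 35 h 28 min = 35.47 h.
Threshold 40 h → overtime 0 h 0 min, regular 35 h 28 min.

Regular 35.47 hours, overtime 0.00 hours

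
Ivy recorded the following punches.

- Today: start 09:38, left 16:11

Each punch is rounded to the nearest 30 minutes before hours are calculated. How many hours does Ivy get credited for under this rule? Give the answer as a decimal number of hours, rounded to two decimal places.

6.50 hours

Today: in 09:38→09:30, out 16:11→16:00; 6 h 30 min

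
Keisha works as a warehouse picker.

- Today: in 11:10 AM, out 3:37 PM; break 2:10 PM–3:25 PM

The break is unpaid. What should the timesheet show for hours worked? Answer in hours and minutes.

Today: 11:10 AM–3:37 PM = 4 h 27 min; less 75 min break → 3 h 12 min

3 h 12 min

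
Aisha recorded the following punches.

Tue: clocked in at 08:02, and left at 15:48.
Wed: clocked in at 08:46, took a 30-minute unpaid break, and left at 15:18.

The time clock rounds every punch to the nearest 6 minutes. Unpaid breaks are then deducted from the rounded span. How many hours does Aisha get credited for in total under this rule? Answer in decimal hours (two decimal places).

Tue: in 08:02→08:00, out 15:48→15:48; 7 h 48 min
Wed: in 08:46→08:48, out 15:18→15:18; 6 h 30 min − 30 min = 6 h 0 min
Total credited: 13 h 48 min.

13.80 hours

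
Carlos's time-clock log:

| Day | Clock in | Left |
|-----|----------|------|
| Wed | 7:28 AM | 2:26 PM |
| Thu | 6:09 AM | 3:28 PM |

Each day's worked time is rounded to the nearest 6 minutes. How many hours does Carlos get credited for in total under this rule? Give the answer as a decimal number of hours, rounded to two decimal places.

Wed: 7:28 AM–2:26 PM = 6 h 58 min → rounds to 7 h 0 min
Thu: 6:09 AM–3:28 PM = 9 h 19 min → rounds to 9 h 18 min
Total credited: 16 h 18 min.

16.30 hours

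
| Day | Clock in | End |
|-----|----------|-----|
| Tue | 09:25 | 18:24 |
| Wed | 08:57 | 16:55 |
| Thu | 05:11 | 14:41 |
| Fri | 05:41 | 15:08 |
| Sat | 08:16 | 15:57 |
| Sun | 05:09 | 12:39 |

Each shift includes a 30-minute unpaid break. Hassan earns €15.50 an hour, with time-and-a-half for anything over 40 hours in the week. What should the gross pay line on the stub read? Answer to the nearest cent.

Tue: 09:25–18:24 = 8 h 59 min; less 30 min break → 8 h 29 min
Wed: 08:57–16:55 = 7 h 58 min; less 30 min break → 7 h 28 min
Thu: 05:11–14:41 = 9 h 30 min; less 30 min break → 9 h 0 min
Fri: 05:41–15:08 = 9 h 27 min; less 30 min break → 8 h 57 min
Sat: 08:16–15:57 = 7 h 41 min; less 30 min break → 7 h 11 min
Sun: 05:09–12:39 = 7 h 30 min; less 30 min break → 7 h 0 min
Total worked: 48 h 5 min = 2885 min.
Regular 40 h 0 min = 2400 min at €15.50/h; overtime 8 h 5 min = 485 min at €23.25/h.
Pay = (2400 × €15.50 + 485 × €23.25) ÷ 60 = €807.94.

€807.94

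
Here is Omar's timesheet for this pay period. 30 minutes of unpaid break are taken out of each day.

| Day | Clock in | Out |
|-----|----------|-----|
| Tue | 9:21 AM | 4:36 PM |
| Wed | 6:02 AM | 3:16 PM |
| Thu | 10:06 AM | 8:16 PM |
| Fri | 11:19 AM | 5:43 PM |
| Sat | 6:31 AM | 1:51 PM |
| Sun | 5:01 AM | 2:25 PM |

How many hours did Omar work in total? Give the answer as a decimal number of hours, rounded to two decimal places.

46.78 hours

Tue: 9:21 AM–4:36 PM = 7 h 15 min; less 30 min break → 6 h 45 min
Wed: 6:02 AM–3:16 PM = 9 h 14 min; less 30 min break → 8 h 44 min
Thu: 10:06 AM–8:16 PM = 10 h 10 min; less 30 min break → 9 h 40 min
Fri: 11:19 AM–5:43 PM = 6 h 24 min; less 30 min break → 5 h 54 min
Sat: 6:31 AM–1:51 PM = 7 h 20 min; less 30 min break → 6 h 50 min
Sun: 5:01 AM–2:25 PM = 9 h 24 min; less 30 min break → 8 h 54 min
Total: 6 h 45 min + 8 h 44 min + 9 h 40 min + 5 h 54 min + 6 h 50 min + 8 h 54 min = 46 h 47 min.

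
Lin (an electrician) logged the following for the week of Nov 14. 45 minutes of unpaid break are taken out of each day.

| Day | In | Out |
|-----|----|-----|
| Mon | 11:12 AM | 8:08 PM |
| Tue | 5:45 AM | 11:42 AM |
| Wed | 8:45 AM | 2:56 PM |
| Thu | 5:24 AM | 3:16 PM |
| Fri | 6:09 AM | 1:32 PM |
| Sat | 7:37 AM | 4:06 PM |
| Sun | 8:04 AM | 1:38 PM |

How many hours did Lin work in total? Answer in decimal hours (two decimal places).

47.12 hours

Mon: 11:12 AM–8:08 PM = 8 h 56 min; less 45 min break → 8 h 11 min
Tue: 5:45 AM–11:42 AM = 5 h 57 min; less 45 min break → 5 h 12 min
Wed: 8:45 AM–2:56 PM = 6 h 11 min; less 45 min break → 5 h 26 min
Thu: 5:24 AM–3:16 PM = 9 h 52 min; less 45 min break → 9 h 7 min
Fri: 6:09 AM–1:32 PM = 7 h 23 min; less 45 min break → 6 h 38 min
Sat: 7:37 AM–4:06 PM = 8 h 29 min; less 45 min break → 7 h 44 min
Sun: 8:04 AM–1:38 PM = 5 h 34 min; less 45 min break → 4 h 49 min
Total: 8 h 11 min + 5 h 12 min + 5 h 26 min + 9 h 7 min + 6 h 38 min + 7 h 44 min + 4 h 49 min = 47 h 7 min.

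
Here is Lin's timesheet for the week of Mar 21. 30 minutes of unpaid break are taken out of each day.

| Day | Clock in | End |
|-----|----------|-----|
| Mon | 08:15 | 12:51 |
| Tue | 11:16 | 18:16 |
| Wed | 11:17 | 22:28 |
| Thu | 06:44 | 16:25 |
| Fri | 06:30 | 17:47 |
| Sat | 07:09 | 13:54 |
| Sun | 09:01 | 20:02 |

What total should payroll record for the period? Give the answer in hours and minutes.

Mon: 08:15–12:51 = 4 h 36 min; less 30 min break → 4 h 6 min
Tue: 11:16–18:16 = 7 h 0 min; less 30 min break → 6 h 30 min
Wed: 11:17–22:28 = 11 h 11 min; less 30 min break → 10 h 41 min
Thu: 06:44–16:25 = 9 h 41 min; less 30 min break → 9 h 11 min
Fri: 06:30–17:47 = 11 h 17 min; less 30 min break → 10 h 47 min
Sat: 07:09–13:54 = 6 h 45 min; less 30 min break → 6 h 15 min
Sun: 09:01–20:02 = 11 h 1 min; less 30 min break → 10 h 31 min
Total: 4 h 6 min + 6 h 30 min + 10 h 41 min + 9 h 11 min + 10 h 47 min + 6 h 15 min + 10 h 31 min = 58 h 1 min.

58 h 1 min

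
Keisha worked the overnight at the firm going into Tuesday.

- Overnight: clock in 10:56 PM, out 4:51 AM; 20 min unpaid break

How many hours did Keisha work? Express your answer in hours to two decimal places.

5.58 hours

Overnight: 10:56 PM → midnight = 1 h 4 min; midnight → 4:51 AM = 4 h 51 min; span 5 h 55 min; less 20 min break → 5 h 35 min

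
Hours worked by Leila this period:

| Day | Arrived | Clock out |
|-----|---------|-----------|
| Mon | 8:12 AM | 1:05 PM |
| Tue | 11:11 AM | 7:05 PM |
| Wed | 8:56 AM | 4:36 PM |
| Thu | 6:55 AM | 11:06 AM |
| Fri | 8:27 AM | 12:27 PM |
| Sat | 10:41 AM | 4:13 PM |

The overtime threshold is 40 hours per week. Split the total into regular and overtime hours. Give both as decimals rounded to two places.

Regular 34.17 hours, overtime 0.00 hours

Mon: 8:12 AM–1:05 PM = 4 h 53 min
Tue: 11:11 AM–7:05 PM = 7 h 54 min
Wed: 8:56 AM–4:36 PM = 7 h 40 min
Thu: 6:55 AM–11:06 AM = 4 h 11 min
Fri: 8:27 AM–12:27 PM = 4 h 0 min
Sat: 10:41 AM–4:13 PM = 5 h 32 min
Total worked: 34 h 10 min = 34.17 h.
Threshold 40 h → overtime 0 h 0 min, regular 34 h 10 min.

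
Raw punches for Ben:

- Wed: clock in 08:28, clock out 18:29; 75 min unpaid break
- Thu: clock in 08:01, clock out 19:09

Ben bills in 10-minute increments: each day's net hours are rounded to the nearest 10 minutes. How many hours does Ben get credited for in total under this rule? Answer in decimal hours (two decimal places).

Wed: 08:28–18:29 = 10 h 1 min − 75 min = 8 h 46 min → rounds to 8 h 50 min
Thu: 08:01–19:09 = 11 h 8 min → rounds to 11 h 10 min
Total credited: 20 h 0 min.

20.00 hours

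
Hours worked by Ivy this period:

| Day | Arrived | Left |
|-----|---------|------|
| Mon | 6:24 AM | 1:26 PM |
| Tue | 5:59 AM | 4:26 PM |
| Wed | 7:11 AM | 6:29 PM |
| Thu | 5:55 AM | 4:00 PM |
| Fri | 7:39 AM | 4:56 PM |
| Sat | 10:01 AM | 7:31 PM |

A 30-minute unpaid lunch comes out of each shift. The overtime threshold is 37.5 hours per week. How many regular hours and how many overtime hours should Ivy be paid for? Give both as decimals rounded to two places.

Regular 37.50 hours, overtime 17.15 hours

Mon: 6:24 AM–1:26 PM = 7 h 2 min; less 30 min break → 6 h 32 min
Tue: 5:59 AM–4:26 PM = 10 h 27 min; less 30 min break → 9 h 57 min
Wed: 7:11 AM–6:29 PM = 11 h 18 min; less 30 min break → 10 h 48 min
Thu: 5:55 AM–4:00 PM = 10 h 5 min; less 30 min break → 9 h 35 min
Fri: 7:39 AM–4:56 PM = 9 h 17 min; less 30 min break → 8 h 47 min
Sat: 10:01 AM–7:31 PM = 9 h 30 min; less 30 min break → 9 h 0 min
Total worked: 54 h 39 min = 54.65 h.
Threshold 37.5 h → overtime 17 h 9 min, regular 37 h 30 min.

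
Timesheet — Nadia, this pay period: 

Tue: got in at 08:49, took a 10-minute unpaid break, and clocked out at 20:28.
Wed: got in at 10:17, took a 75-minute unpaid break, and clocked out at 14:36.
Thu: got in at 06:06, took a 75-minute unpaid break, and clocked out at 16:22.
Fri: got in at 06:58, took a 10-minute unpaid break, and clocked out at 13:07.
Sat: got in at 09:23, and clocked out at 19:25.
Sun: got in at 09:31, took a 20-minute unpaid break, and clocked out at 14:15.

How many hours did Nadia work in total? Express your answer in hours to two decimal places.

43.98 hours

Tue: 08:49–20:28 = 11 h 39 min; less 10 min break → 11 h 29 min
Wed: 10:17–14:36 = 4 h 19 min; less 75 min break → 3 h 4 min
Thu: 06:06–16:22 = 10 h 16 min; less 75 min break → 9 h 1 min
Fri: 06:58–13:07 = 6 h 9 min; less 10 min break → 5 h 59 min
Sat: 09:23–19:25 = 10 h 2 min
Sun: 09:31–14:15 = 4 h 44 min; less 20 min break → 4 h 24 min
Total: 11 h 29 min + 3 h 4 min + 9 h 1 min + 5 h 59 min + 10 h 2 min + 4 h 24 min = 43 h 59 min.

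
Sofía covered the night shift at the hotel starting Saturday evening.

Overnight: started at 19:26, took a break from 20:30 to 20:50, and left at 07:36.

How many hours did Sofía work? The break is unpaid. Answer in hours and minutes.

11 h 50 min

Overnight: 19:26 → midnight = 4 h 34 min; midnight → 07:36 = 7 h 36 min; span 12 h 10 min; less 20 min break → 11 h 50 min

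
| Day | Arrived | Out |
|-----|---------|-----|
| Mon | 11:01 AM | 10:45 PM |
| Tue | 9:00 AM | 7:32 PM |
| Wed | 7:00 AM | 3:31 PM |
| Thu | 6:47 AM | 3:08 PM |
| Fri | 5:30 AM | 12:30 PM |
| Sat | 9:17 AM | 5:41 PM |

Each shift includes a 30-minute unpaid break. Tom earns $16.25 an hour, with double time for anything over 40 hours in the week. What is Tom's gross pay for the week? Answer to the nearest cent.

Mon: 11:01 AM–10:45 PM = 11 h 44 min; less 30 min break → 11 h 14 min
Tue: 9:00 AM–7:32 PM = 10 h 32 min; less 30 min break → 10 h 2 min
Wed: 7:00 AM–3:31 PM = 8 h 31 min; less 30 min break → 8 h 1 min
Thu: 6:47 AM–3:08 PM = 8 h 21 min; less 30 min break → 7 h 51 min
Fri: 5:30 AM–12:30 PM = 7 h 0 min; less 30 min break → 6 h 30 min
Sat: 9:17 AM–5:41 PM = 8 h 24 min; less 30 min break → 7 h 54 min
Total worked: 51 h 32 min = 3092 min.
Regular 40 h 0 min = 2400 min at $16.25/h; overtime 11 h 32 min = 692 min at $32.50/h.
Pay = (2400 × $16.25 + 692 × $32.50) ÷ 60 = $1024.83.

$1024.83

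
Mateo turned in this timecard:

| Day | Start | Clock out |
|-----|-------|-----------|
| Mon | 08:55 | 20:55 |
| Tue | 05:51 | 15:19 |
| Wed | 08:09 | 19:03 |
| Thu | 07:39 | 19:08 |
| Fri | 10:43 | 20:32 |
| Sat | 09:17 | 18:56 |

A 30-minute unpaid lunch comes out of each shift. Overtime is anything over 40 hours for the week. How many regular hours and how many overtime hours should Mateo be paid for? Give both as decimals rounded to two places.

Regular 40.00 hours, overtime 20.32 hours

Mon: 08:55–20:55 = 12 h 0 min; less 30 min break → 11 h 30 min
Tue: 05:51–15:19 = 9 h 28 min; less 30 min break → 8 h 58 min
Wed: 08:09–19:03 = 10 h 54 min; less 30 min break → 10 h 24 min
Thu: 07:39–19:08 = 11 h 29 min; less 30 min break → 10 h 59 min
Fri: 10:43–20:32 = 9 h 49 min; less 30 min break → 9 h 19 min
Sat: 09:17–18:56 = 9 h 39 min; less 30 min break → 9 h 9 min
Total worked: 60 h 19 min = 60.32 h.
Threshold 40 h → overtime 20 h 19 min, regular 40 h 0 min.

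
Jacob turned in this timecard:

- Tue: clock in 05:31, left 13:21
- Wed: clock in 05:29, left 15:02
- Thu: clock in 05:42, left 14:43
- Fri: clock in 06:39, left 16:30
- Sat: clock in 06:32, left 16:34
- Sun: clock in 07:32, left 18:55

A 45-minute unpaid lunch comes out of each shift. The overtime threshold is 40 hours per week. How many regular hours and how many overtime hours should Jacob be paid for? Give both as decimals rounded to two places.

Regular 40.00 hours, overtime 13.17 hours

Tue: 05:31–13:21 = 7 h 50 min; less 45 min break → 7 h 5 min
Wed: 05:29–15:02 = 9 h 33 min; less 45 min break → 8 h 48 min
Thu: 05:42–14:43 = 9 h 1 min; less 45 min break → 8 h 16 min
Fri: 06:39–16:30 = 9 h 51 min; less 45 min break → 9 h 6 min
Sat: 06:32–16:34 = 10 h 2 min; less 45 min break → 9 h 17 min
Sun: 07:32–18:55 = 11 h 23 min; less 45 min break → 10 h 38 min
Total worked: 53 h 10 min = 53.17 h.
Threshold 40 h → overtime 13 h 10 min, regular 40 h 0 min.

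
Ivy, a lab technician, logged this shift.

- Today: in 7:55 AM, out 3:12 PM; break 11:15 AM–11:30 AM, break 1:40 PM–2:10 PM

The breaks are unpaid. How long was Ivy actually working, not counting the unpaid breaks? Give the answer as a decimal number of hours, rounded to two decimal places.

6.53 hours

Today: 7:55 AM–3:12 PM = 7 h 17 min; less 45 min break → 6 h 32 min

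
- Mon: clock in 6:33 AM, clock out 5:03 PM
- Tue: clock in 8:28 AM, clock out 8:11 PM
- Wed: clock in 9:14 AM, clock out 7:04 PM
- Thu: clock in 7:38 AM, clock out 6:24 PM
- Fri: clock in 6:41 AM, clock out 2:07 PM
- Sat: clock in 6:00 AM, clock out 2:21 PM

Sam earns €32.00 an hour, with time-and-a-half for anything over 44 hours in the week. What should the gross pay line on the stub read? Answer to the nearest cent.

Mon: 6:33 AM–5:03 PM = 10 h 30 min
Tue: 8:28 AM–8:11 PM = 11 h 43 min
Wed: 9:14 AM–7:04 PM = 9 h 50 min
Thu: 7:38 AM–6:24 PM = 10 h 46 min
Fri: 6:41 AM–2:07 PM = 7 h 26 min
Sat: 6:00 AM–2:21 PM = 8 h 21 min
Total worked: 58 h 36 min = 3516 min.
Regular 44 h 0 min = 2640 min at €32.00/h; overtime 14 h 36 min = 876 min at €48.00/h.
Pay = (2640 × €32.00 + 876 × €48.00) ÷ 60 = €2108.80.

€2108.80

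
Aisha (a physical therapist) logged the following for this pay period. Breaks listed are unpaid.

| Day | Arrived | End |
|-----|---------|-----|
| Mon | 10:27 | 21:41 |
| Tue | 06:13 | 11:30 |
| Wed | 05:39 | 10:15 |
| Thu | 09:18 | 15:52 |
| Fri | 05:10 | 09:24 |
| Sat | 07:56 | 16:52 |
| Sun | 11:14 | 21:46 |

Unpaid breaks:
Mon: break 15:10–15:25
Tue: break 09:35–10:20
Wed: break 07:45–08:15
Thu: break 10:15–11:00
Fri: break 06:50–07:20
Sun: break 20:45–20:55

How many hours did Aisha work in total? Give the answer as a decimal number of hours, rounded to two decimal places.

48.47 hours

Mon: 10:27–21:41 = 11 h 14 min; less 15 min break → 10 h 59 min
Tue: 06:13–11:30 = 5 h 17 min; less 45 min break → 4 h 32 min
Wed: 05:39–10:15 = 4 h 36 min; less 30 min break → 4 h 6 min
Thu: 09:18–15:52 = 6 h 34 min; less 45 min break → 5 h 49 min
Fri: 05:10–09:24 = 4 h 14 min; less 30 min break → 3 h 44 min
Sat: 07:56–16:52 = 8 h 56 min
Sun: 11:14–21:46 = 10 h 32 min; less 10 min break → 10 h 22 min
Total: 10 h 59 min + 4 h 32 min + 4 h 6 min + 5 h 49 min + 3 h 44 min + 8 h 56 min + 10 h 22 min = 48 h 28 min.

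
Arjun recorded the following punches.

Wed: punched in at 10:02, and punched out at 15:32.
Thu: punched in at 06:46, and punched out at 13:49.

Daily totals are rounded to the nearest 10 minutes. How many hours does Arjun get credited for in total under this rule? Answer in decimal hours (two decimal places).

Wed: 10:02–15:32 = 5 h 30 min → rounds to 5 h 30 min
Thu: 06:46–13:49 = 7 h 3 min → rounds to 7 h 0 min
Total credited: 12 h 30 min.

12.50 hours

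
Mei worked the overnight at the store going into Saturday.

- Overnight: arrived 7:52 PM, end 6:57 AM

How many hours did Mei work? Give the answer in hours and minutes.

Overnight: 7:52 PM → midnight = 4 h 8 min; midnight → 6:57 AM = 6 h 57 min; span 11 h 5 min

11 h 5 min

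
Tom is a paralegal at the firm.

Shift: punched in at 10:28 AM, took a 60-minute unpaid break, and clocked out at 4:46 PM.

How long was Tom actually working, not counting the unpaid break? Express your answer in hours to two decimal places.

Shift: 10:28 AM–4:46 PM = 6 h 18 min; less 60 min break → 5 h 18 min

5.30 hours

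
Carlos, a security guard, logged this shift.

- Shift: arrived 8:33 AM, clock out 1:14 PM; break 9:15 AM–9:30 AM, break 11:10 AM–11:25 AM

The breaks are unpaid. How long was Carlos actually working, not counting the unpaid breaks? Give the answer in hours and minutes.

4 h 11 min

Shift: 8:33 AM–1:14 PM = 4 h 41 min; less 30 min break → 4 h 11 min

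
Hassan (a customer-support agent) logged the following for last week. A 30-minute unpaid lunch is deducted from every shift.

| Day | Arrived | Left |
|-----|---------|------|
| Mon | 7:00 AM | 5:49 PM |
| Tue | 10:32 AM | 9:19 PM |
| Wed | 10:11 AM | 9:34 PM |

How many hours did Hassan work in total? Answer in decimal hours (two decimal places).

31.48 hours

Mon: 7:00 AM–5:49 PM = 10 h 49 min; less 30 min break → 10 h 19 min
Tue: 10:32 AM–9:19 PM = 10 h 47 min; less 30 min break → 10 h 17 min
Wed: 10:11 AM–9:34 PM = 11 h 23 min; less 30 min break → 10 h 53 min
Total: 10 h 19 min + 10 h 17 min + 10 h 53 min = 31 h 29 min.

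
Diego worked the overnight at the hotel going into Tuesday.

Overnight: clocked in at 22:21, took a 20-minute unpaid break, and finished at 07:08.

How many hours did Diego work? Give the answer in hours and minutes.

8 h 27 min

Overnight: 22:21 → midnight = 1 h 39 min; midnight → 07:08 = 7 h 8 min; span 8 h 47 min; less 20 min break → 8 h 27 min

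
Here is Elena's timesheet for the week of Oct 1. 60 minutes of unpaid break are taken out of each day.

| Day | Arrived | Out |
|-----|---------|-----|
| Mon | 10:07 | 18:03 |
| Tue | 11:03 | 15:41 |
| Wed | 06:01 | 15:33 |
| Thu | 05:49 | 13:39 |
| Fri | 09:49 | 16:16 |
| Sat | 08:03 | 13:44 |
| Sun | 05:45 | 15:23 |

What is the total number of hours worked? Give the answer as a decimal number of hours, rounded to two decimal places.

Mon: 10:07–18:03 = 7 h 56 min; less 60 min break → 6 h 56 min
Tue: 11:03–15:41 = 4 h 38 min; less 60 min break → 3 h 38 min
Wed: 06:01–15:33 = 9 h 32 min; less 60 min break → 8 h 32 min
Thu: 05:49–13:39 = 7 h 50 min; less 60 min break → 6 h 50 min
Fri: 09:49–16:16 = 6 h 27 min; less 60 min break → 5 h 27 min
Sat: 08:03–13:44 = 5 h 41 min; less 60 min break → 4 h 41 min
Sun: 05:45–15:23 = 9 h 38 min; less 60 min break → 8 h 38 min
Total: 6 h 56 min + 3 h 38 min + 8 h 32 min + 6 h 50 min + 5 h 27 min + 4 h 41 min + 8 h 38 min = 44 h 42 min.

44.70 hours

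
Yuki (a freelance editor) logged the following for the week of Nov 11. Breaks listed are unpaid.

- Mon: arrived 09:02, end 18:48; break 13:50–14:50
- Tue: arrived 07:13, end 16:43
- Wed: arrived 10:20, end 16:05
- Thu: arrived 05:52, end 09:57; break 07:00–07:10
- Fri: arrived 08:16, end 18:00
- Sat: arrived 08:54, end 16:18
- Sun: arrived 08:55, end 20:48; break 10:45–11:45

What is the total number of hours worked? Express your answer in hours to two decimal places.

55.95 hours

Mon: 09:02–18:48 = 9 h 46 min; less 60 min break → 8 h 46 min
Tue: 07:13–16:43 = 9 h 30 min
Wed: 10:20–16:05 = 5 h 45 min
Thu: 05:52–09:57 = 4 h 5 min; less 10 min break → 3 h 55 min
Fri: 08:16–18:00 = 9 h 44 min
Sat: 08:54–16:18 = 7 h 24 min
Sun: 08:55–20:48 = 11 h 53 min; less 60 min break → 10 h 53 min
Total: 8 h 46 min + 9 h 30 min + 5 h 45 min + 3 h 55 min + 9 h 44 min + 7 h 24 min + 10 h 53 min = 55 h 57 min.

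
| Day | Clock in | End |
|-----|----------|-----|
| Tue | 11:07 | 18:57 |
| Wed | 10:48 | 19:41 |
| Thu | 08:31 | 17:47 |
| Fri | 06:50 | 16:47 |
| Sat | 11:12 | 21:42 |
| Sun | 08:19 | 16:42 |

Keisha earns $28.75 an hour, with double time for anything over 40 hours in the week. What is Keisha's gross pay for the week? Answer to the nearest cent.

Tue: 11:07–18:57 = 7 h 50 min
Wed: 10:48–19:41 = 8 h 53 min
Thu: 08:31–17:47 = 9 h 16 min
Fri: 06:50–16:47 = 9 h 57 min
Sat: 11:12–21:42 = 10 h 30 min
Sun: 08:19–16:42 = 8 h 23 min
Total worked: 54 h 49 min = 3289 min.
Regular 40 h 0 min = 2400 min at $28.75/h; overtime 14 h 49 min = 889 min at $57.50/h.
Pay = (2400 × $28.75 + 889 × $57.50) ÷ 60 = $2001.96.

$2001.96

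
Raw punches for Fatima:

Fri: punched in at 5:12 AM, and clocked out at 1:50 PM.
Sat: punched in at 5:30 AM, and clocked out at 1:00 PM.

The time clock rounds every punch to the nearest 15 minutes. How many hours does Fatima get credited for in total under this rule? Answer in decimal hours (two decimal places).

Fri: in 5:12 AM→5:15 AM, out 1:50 PM→1:45 PM; 8 h 30 min
Sat: in 5:30 AM→5:30 AM, out 1:00 PM→1:00 PM; 7 h 30 min
Total credited: 16 h 0 min.

16.00 hours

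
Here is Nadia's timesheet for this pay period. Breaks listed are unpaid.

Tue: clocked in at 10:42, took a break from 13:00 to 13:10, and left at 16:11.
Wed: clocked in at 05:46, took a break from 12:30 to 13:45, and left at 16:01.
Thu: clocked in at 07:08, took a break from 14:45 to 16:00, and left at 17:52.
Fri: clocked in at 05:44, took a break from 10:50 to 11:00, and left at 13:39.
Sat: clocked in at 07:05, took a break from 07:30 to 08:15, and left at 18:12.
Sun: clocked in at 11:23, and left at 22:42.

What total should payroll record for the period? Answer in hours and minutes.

Tue: 10:42–16:11 = 5 h 29 min; less 10 min break → 5 h 19 min
Wed: 05:46–16:01 = 10 h 15 min; less 75 min break → 9 h 0 min
Thu: 07:08–17:52 = 10 h 44 min; less 75 min break → 9 h 29 min
Fri: 05:44–13:39 = 7 h 55 min; less 10 min break → 7 h 45 min
Sat: 07:05–18:12 = 11 h 7 min; less 45 min break → 10 h 22 min
Sun: 11:23–22:42 = 11 h 19 min
Total: 5 h 19 min + 9 h 0 min + 9 h 29 min + 7 h 45 min + 10 h 22 min + 11 h 19 min = 53 h 14 min.

53 h 14 min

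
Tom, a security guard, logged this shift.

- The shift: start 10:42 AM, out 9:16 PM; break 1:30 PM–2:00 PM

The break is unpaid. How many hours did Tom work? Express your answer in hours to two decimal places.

10.07 hours

The shift: 10:42 AM–9:16 PM = 10 h 34 min; less 30 min break → 10 h 4 min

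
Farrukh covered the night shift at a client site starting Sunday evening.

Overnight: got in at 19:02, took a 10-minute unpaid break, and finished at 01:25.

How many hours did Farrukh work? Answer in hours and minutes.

Overnight: 19:02 → midnight = 4 h 58 min; midnight → 01:25 = 1 h 25 min; span 6 h 23 min; less 10 min break → 6 h 13 min

6 h 13 min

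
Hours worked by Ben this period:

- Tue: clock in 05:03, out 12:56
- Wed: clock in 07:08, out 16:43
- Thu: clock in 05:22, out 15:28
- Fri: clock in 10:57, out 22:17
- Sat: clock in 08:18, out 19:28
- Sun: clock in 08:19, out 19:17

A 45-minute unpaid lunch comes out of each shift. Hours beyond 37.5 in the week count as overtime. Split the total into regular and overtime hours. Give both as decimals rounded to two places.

Tue: 05:03–12:56 = 7 h 53 min; less 45 min break → 7 h 8 min
Wed: 07:08–16:43 = 9 h 35 min; less 45 min break → 8 h 50 min
Thu: 05:22–15:28 = 10 h 6 min; less 45 min break → 9 h 21 min
Fri: 10:57–22:17 = 11 h 20 min; less 45 min break → 10 h 35 min
Sat: 08:18–19:28 = 11 h 10 min; less 45 min break → 10 h 25 min
Sun: 08:19–19:17 = 10 h 58 min; less 45 min break → 10 h 13 min
Total worked: 56 h 32 min = 56.53 h.
Threshold 37.5 h → overtime 19 h 2 min, regular 37 h 30 min.

Regular 37.50 hours, overtime 19.03 hours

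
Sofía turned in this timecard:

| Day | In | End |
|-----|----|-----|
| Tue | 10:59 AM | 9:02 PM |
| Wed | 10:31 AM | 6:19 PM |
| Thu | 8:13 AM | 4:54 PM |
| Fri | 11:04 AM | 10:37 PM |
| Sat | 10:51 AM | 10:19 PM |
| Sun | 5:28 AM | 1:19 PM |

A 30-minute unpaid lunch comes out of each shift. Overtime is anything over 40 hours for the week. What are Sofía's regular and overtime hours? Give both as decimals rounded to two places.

Regular 40.00 hours, overtime 14.40 hours

Tue: 10:59 AM–9:02 PM = 10 h 3 min; less 30 min break → 9 h 33 min
Wed: 10:31 AM–6:19 PM = 7 h 48 min; less 30 min break → 7 h 18 min
Thu: 8:13 AM–4:54 PM = 8 h 41 min; less 30 min break → 8 h 11 min
Fri: 11:04 AM–10:37 PM = 11 h 33 min; less 30 min break → 11 h 3 min
Sat: 10:51 AM–10:19 PM = 11 h 28 min; less 30 min break → 10 h 58 min
Sun: 5:28 AM–1:19 PM = 7 h 51 min; less 30 min break → 7 h 21 min
Total worked: 54 h 24 min = 54.40 h.
Threshold 40 h → overtime 14 h 24 min, regular 40 h 0 min.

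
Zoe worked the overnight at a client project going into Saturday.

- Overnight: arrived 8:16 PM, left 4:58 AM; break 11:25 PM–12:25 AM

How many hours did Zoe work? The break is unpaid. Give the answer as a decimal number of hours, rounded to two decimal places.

7.70 hours

Overnight: 8:16 PM → midnight = 3 h 44 min; midnight → 4:58 AM = 4 h 58 min; span 8 h 42 min; less 60 min break → 7 h 42 min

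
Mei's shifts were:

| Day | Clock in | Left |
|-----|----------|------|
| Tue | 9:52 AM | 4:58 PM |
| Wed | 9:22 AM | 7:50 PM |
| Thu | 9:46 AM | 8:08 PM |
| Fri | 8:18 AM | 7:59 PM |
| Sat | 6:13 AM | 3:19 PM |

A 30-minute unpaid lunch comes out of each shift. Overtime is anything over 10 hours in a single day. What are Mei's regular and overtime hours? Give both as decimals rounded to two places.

Regular 45.03 hours, overtime 1.18 hours

Tue: 9:52 AM–4:58 PM = 7 h 6 min; less 30 min break → 6 h 36 min
Wed: 9:22 AM–7:50 PM = 10 h 28 min; less 30 min break → 9 h 58 min
Thu: 9:46 AM–8:08 PM = 10 h 22 min; less 30 min break → 9 h 52 min
Fri: 8:18 AM–7:59 PM = 11 h 41 min; less 30 min break → 11 h 11 min
Sat: 6:13 AM–3:19 PM = 9 h 6 min; less 30 min break → 8 h 36 min
Tue reg 6 h 36 min / OT 0 h 0 min; Wed reg 9 h 58 min / OT 0 h 0 min; Thu reg 9 h 52 min / OT 0 h 0 min; Fri reg 10 h 0 min / OT 1 h 11 min; Sat reg 8 h 36 min / OT 0 h 0 min.
Totals: regular 45 h 2 min, overtime 1 h 11 min.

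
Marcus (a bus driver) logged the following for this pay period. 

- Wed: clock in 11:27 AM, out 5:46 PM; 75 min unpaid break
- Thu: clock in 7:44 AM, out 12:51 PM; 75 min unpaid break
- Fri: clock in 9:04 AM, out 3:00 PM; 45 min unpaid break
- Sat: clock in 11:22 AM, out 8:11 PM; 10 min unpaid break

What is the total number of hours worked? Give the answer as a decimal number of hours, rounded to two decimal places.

22.77 hours

Wed: 11:27 AM–5:46 PM = 6 h 19 min; less 75 min break → 5 h 4 min
Thu: 7:44 AM–12:51 PM = 5 h 7 min; less 75 min break → 3 h 52 min
Fri: 9:04 AM–3:00 PM = 5 h 56 min; less 45 min break → 5 h 11 min
Sat: 11:22 AM–8:11 PM = 8 h 49 min; less 10 min break → 8 h 39 min
Total: 5 h 4 min + 3 h 52 min + 5 h 11 min + 8 h 39 min = 22 h 46 min.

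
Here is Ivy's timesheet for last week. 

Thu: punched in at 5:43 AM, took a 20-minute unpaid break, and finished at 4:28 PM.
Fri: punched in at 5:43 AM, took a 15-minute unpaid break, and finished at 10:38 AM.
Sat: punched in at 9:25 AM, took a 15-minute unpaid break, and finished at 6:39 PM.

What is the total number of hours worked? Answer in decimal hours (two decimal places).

Thu: 5:43 AM–4:28 PM = 10 h 45 min; less 20 min break → 10 h 25 min
Fri: 5:43 AM–10:38 AM = 4 h 55 min; less 15 min break → 4 h 40 min
Sat: 9:25 AM–6:39 PM = 9 h 14 min; less 15 min break → 8 h 59 min
Total: 10 h 25 min + 4 h 40 min + 8 h 59 min = 24 h 4 min.

24.07 hours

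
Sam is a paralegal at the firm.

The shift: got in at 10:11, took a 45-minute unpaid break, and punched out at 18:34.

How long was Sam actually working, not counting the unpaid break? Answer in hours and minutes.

The shift: 10:11–18:34 = 8 h 23 min; less 45 min break → 7 h 38 min

7 h 38 min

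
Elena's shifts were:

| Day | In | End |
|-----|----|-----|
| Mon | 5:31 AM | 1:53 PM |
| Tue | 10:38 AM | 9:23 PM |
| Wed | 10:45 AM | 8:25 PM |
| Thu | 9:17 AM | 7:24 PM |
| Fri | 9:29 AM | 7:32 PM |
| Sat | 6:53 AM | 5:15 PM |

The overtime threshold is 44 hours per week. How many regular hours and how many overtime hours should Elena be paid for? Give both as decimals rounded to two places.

Regular 44.00 hours, overtime 15.32 hours

Mon: 5:31 AM–1:53 PM = 8 h 22 min
Tue: 10:38 AM–9:23 PM = 10 h 45 min
Wed: 10:45 AM–8:25 PM = 9 h 40 min
Thu: 9:17 AM–7:24 PM = 10 h 7 min
Fri: 9:29 AM–7:32 PM = 10 h 3 min
Sat: 6:53 AM–5:15 PM = 10 h 22 min
Total worked: 59 h 19 min = 59.32 h.
Threshold 44 h → overtime 15 h 19 min, regular 44 h 0 min.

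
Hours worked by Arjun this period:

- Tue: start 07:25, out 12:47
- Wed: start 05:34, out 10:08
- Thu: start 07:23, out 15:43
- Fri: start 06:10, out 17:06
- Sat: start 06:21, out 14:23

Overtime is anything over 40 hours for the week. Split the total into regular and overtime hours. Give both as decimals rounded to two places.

Regular 37.23 hours, overtime 0.00 hours

Tue: 07:25–12:47 = 5 h 22 min
Wed: 05:34–10:08 = 4 h 34 min
Thu: 07:23–15:43 = 8 h 20 min
Fri: 06:10–17:06 = 10 h 56 min
Sat: 06:21–14:23 = 8 h 2 min
Total worked: 37 h 14 min = 37.23 h.
Threshold 40 h → overtime 0 h 0 min, regular 37 h 14 min.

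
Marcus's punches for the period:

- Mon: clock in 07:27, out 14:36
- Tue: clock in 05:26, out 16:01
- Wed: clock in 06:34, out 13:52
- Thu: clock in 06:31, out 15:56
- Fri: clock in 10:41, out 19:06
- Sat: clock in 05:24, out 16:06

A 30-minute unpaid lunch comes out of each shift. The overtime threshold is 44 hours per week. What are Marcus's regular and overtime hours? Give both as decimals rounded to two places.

Regular 44.00 hours, overtime 6.57 hours

Mon: 07:27–14:36 = 7 h 9 min; less 30 min break → 6 h 39 min
Tue: 05:26–16:01 = 10 h 35 min; less 30 min break → 10 h 5 min
Wed: 06:34–13:52 = 7 h 18 min; less 30 min break → 6 h 48 min
Thu: 06:31–15:56 = 9 h 25 min; less 30 min break → 8 h 55 min
Fri: 10:41–19:06 = 8 h 25 min; less 30 min break → 7 h 55 min
Sat: 05:24–16:06 = 10 h 42 min; less 30 min break → 10 h 12 min
Total worked: 50 h 34 min = 50.57 h.
Threshold 44 h → overtime 6 h 34 min, regular 44 h 0 min.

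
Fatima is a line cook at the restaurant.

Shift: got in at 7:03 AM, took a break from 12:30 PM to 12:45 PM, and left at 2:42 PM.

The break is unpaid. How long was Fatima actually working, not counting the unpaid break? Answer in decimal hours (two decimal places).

Shift: 7:03 AM–2:42 PM = 7 h 39 min; less 15 min break → 7 h 24 min

7.40 hours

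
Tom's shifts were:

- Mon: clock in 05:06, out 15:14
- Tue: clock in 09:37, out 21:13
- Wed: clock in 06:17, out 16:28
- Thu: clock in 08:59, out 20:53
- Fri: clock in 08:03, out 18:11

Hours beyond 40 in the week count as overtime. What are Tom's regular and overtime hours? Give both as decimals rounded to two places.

Regular 40.00 hours, overtime 13.95 hours

Mon: 05:06–15:14 = 10 h 8 min
Tue: 09:37–21:13 = 11 h 36 min
Wed: 06:17–16:28 = 10 h 11 min
Thu: 08:59–20:53 = 11 h 54 min
Fri: 08:03–18:11 = 10 h 8 min
Total worked: 53 h 57 min = 53.95 h.
Threshold 40 h → overtime 13 h 57 min, regular 40 h 0 min.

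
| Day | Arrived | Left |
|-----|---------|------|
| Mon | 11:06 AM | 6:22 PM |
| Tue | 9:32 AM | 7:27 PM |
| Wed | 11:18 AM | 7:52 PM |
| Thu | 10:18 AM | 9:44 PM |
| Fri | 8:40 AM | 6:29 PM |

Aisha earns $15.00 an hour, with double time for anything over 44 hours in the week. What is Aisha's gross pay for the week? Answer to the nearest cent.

Mon: 11:06 AM–6:22 PM = 7 h 16 min
Tue: 9:32 AM–7:27 PM = 9 h 55 min
Wed: 11:18 AM–7:52 PM = 8 h 34 min
Thu: 10:18 AM–9:44 PM = 11 h 26 min
Fri: 8:40 AM–6:29 PM = 9 h 49 min
Total worked: 47 h 0 min = 2820 min.
Regular 44 h 0 min = 2640 min at $15.00/h; overtime 3 h 0 min = 180 min at $30.00/h.
Pay = (2640 × $15.00 + 180 × $30.00) ÷ 60 = $750.00.

$750.00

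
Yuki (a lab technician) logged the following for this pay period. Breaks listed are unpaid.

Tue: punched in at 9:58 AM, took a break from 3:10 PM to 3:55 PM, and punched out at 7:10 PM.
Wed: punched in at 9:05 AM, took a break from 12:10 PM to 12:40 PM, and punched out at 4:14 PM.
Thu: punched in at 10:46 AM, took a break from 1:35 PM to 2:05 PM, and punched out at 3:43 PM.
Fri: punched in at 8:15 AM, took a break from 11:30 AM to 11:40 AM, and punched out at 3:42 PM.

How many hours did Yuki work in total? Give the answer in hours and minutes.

Tue: 9:58 AM–7:10 PM = 9 h 12 min; less 45 min break → 8 h 27 min
Wed: 9:05 AM–4:14 PM = 7 h 9 min; less 30 min break → 6 h 39 min
Thu: 10:46 AM–3:43 PM = 4 h 57 min; less 30 min break → 4 h 27 min
Fri: 8:15 AM–3:42 PM = 7 h 27 min; less 10 min break → 7 h 17 min
Total: 8 h 27 min + 6 h 39 min + 4 h 27 min + 7 h 17 min = 26 h 50 min.

26 h 50 min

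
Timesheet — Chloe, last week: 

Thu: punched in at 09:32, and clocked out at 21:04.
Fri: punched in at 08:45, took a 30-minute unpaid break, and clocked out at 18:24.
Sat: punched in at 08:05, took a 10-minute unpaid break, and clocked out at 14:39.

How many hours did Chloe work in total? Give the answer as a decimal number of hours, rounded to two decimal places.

Thu: 09:32–21:04 = 11 h 32 min
Fri: 08:45–18:24 = 9 h 39 min; less 30 min break → 9 h 9 min
Sat: 08:05–14:39 = 6 h 34 min; less 10 min break → 6 h 24 min
Total: 11 h 32 min + 9 h 9 min + 6 h 24 min = 27 h 5 min.

27.08 hours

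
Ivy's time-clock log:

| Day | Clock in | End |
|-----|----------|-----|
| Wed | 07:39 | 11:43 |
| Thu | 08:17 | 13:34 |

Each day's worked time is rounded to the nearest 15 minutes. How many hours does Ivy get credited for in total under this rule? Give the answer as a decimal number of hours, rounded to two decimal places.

Wed: 07:39–11:43 = 4 h 4 min → rounds to 4 h 0 min
Thu: 08:17–13:34 = 5 h 17 min → rounds to 5 h 15 min
Total credited: 9 h 15 min.

9.25 hours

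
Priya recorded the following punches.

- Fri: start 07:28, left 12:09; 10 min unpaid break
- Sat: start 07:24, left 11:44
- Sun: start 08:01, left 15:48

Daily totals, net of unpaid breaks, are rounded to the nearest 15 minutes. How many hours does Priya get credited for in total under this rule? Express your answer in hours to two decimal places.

Fri: 07:28–12:09 = 4 h 41 min − 10 min = 4 h 31 min → rounds to 4 h 30 min
Sat: 07:24–11:44 = 4 h 20 min → rounds to 4 h 15 min
Sun: 08:01–15:48 = 7 h 47 min → rounds to 7 h 45 min
Total credited: 16 h 30 min.

16.50 hours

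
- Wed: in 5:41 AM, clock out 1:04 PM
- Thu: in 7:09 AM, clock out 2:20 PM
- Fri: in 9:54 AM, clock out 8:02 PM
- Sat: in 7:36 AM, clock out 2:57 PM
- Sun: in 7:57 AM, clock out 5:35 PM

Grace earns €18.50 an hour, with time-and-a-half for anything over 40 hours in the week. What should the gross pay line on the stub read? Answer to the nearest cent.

€786.71

Wed: 5:41 AM–1:04 PM = 7 h 23 min
Thu: 7:09 AM–2:20 PM = 7 h 11 min
Fri: 9:54 AM–8:02 PM = 10 h 8 min
Sat: 7:36 AM–2:57 PM = 7 h 21 min
Sun: 7:57 AM–5:35 PM = 9 h 38 min
Total worked: 41 h 41 min = 2501 min.
Regular 40 h 0 min = 2400 min at €18.50/h; overtime 1 h 41 min = 101 min at €27.75/h.
Pay = (2400 × €18.50 + 101 × €27.75) ÷ 60 = €786.71.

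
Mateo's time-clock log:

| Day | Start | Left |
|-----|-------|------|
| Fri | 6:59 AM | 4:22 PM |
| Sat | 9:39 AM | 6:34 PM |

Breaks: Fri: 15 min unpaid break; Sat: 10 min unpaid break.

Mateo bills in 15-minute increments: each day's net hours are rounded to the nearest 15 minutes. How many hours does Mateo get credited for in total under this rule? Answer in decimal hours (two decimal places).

Fri: 6:59 AM–4:22 PM = 9 h 23 min − 15 min = 9 h 8 min → rounds to 9 h 15 min
Sat: 9:39 AM–6:34 PM = 8 h 55 min − 10 min = 8 h 45 min → rounds to 8 h 45 min
Total credited: 18 h 0 min.

18.00 hours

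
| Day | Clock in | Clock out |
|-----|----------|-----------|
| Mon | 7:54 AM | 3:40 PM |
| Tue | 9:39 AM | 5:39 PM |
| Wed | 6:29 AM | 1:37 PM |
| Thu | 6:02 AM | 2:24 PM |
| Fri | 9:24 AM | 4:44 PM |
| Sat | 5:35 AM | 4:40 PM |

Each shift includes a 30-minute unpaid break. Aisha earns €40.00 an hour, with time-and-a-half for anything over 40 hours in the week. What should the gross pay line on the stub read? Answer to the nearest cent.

Mon: 7:54 AM–3:40 PM = 7 h 46 min; less 30 min break → 7 h 16 min
Tue: 9:39 AM–5:39 PM = 8 h 0 min; less 30 min break → 7 h 30 min
Wed: 6:29 AM–1:37 PM = 7 h 8 min; less 30 min break → 6 h 38 min
Thu: 6:02 AM–2:24 PM = 8 h 22 min; less 30 min break → 7 h 52 min
Fri: 9:24 AM–4:44 PM = 7 h 20 min; less 30 min break → 6 h 50 min
Sat: 5:35 AM–4:40 PM = 11 h 5 min; less 30 min break → 10 h 35 min
Total worked: 46 h 41 min = 2801 min.
Regular 40 h 0 min = 2400 min at €40.00/h; overtime 6 h 41 min = 401 min at €60.00/h.
Pay = (2400 × €40.00 + 401 × €60.00) ÷ 60 = €2001.00.

€2001.00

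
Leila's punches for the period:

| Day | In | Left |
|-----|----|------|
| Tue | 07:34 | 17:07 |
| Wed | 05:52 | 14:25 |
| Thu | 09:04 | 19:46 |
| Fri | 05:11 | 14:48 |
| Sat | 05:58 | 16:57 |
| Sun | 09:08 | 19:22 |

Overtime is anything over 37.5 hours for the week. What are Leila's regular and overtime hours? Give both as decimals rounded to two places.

Regular 37.50 hours, overtime 22.13 hours

Tue: 07:34–17:07 = 9 h 33 min
Wed: 05:52–14:25 = 8 h 33 min
Thu: 09:04–19:46 = 10 h 42 min
Fri: 05:11–14:48 = 9 h 37 min
Sat: 05:58–16:57 = 10 h 59 min
Sun: 09:08–19:22 = 10 h 14 min
Total worked: 59 h 38 min = 59.63 h.
Threshold 37.5 h → overtime 22 h 8 min, regular 37 h 30 min.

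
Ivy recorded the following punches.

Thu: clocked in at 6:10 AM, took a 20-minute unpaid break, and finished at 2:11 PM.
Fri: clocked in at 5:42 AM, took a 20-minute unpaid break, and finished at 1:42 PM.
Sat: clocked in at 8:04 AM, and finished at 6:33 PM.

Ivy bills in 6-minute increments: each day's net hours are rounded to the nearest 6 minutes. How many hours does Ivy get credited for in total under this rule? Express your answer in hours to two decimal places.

25.90 hours

Thu: 6:10 AM–2:11 PM = 8 h 1 min − 20 min = 7 h 41 min → rounds to 7 h 42 min
Fri: 5:42 AM–1:42 PM = 8 h 0 min − 20 min = 7 h 40 min → rounds to 7 h 42 min
Sat: 8:04 AM–6:33 PM = 10 h 29 min → rounds to 10 h 30 min
Total credited: 25 h 54 min.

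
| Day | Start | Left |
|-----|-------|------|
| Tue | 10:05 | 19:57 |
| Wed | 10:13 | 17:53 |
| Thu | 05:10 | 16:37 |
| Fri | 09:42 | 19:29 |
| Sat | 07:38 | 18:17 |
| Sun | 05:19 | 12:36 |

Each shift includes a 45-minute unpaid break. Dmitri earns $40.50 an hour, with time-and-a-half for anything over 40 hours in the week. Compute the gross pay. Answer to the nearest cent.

Tue: 10:05–19:57 = 9 h 52 min; less 45 min break → 9 h 7 min
Wed: 10:13–17:53 = 7 h 40 min; less 45 min break → 6 h 55 min
Thu: 05:10–16:37 = 11 h 27 min; less 45 min break → 10 h 42 min
Fri: 09:42–19:29 = 9 h 47 min; less 45 min break → 9 h 2 min
Sat: 07:38–18:17 = 10 h 39 min; less 45 min break → 9 h 54 min
Sun: 05:19–12:36 = 7 h 17 min; less 45 min break → 6 h 32 min
Total worked: 52 h 12 min = 3132 min.
Regular 40 h 0 min = 2400 min at $40.50/h; overtime 12 h 12 min = 732 min at $60.75/h.
Pay = (2400 × $40.50 + 732 × $60.75) ÷ 60 = $2361.15.

$2361.15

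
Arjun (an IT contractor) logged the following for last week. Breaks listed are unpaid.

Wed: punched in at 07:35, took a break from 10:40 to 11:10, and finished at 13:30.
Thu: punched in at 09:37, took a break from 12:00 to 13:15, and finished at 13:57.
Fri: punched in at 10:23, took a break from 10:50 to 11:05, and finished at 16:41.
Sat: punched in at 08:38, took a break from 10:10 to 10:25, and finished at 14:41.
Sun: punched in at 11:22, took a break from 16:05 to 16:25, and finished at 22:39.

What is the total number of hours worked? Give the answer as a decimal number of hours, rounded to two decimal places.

Wed: 07:35–13:30 = 5 h 55 min; less 30 min break → 5 h 25 min
Thu: 09:37–13:57 = 4 h 20 min; less 75 min break → 3 h 5 min
Fri: 10:23–16:41 = 6 h 18 min; less 15 min break → 6 h 3 min
Sat: 08:38–14:41 = 6 h 3 min; less 15 min break → 5 h 48 min
Sun: 11:22–22:39 = 11 h 17 min; less 20 min break → 10 h 57 min
Total: 5 h 25 min + 3 h 5 min + 6 h 3 min + 5 h 48 min + 10 h 57 min = 31 h 18 min.

31.30 hours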